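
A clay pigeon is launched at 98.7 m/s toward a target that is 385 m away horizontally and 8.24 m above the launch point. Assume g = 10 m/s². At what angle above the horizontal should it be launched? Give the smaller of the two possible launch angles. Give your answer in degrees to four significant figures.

Trajectory: y = x tanθ − g x² (1 + tan²θ)/(2v₀²). With x = 385, y = 8.24, v₀ = 98.7, g = 10.0:
76.08 tan²θ − 385 tanθ + (84.32) = 0.
tanθ = [385 ± √(385² − 4 × 76.08 × (84.32))] / (2 × 76.08) = (385 ± 350.1) / 152.2, giving tanθ = 0.2294 or 4.831.
θ = 12.92° or 78.31°; the smaller is 12.92°.

12.92°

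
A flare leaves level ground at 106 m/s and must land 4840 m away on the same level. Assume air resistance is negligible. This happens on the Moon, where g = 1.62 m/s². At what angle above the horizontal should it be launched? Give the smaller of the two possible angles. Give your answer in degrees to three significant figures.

Level-ground range R = v₀² sin(2θ)/g ⇒ sin(2θ) = gR/v₀² = 1.62 × 4840 / 106² = 0.6978.
2θ = 44.25° or 180° − 44.25° = 135.7°, so θ = 22.13° or 67.87°.
The smaller angle is 22.13°.

22.1°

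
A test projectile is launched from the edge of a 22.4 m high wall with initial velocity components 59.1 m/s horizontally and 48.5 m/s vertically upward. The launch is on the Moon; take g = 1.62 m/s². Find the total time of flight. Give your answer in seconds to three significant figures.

60.3 s

With up positive and y = 0 at the ground: y(t) = 22.4 + (48.50) t − 0.8100 t². Setting y = 0 and taking the positive root: t = [48.50 + √(48.50² + 2·1.62·22.4)] / 1.62 = (48.50 + 49.24) / 1.62 = 60.33 s.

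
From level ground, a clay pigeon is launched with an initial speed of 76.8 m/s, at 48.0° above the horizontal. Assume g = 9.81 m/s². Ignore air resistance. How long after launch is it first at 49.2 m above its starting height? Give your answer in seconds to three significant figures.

0.938 s

Horizontal component vₓ = 76.80 cos 48.0° = 51.39 m/s; vertical v_y0 = 76.80 sin 48.0° = 57.07 m/s.
Set y = v_y0 t − ½ g t² = 49.2: 4.905 t² − 57.07 t + 49.2 = 0.
t = [57.07 ± √(57.07² − 2·9.81·49.2)] / 9.81 = (57.07 ± 47.88) / 9.81, so t = 0.9376 s or t = 10.70 s.
The first (ascending) time is 0.9376 s.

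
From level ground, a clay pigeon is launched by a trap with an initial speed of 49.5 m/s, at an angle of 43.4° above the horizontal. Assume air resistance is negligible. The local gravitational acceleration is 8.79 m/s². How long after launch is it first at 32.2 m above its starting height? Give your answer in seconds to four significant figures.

vₓ = 49.50 cos 43.4° = 35.97 m/s; v_y0 = 49.50 sin 43.4° = 34.01 m/s.
Set y = v_y0 t − ½ g t² = 32.2: 4.395 t² − 34.01 t + 32.2 = 0.
t = [34.01 ± √(34.01² − 2·8.79·32.2)] / 8.79 = (34.01 ± 24.30) / 8.79, so t = 1.104 s or t = 6.634 s.
The first (ascending) time is 1.104 s.

1.104 s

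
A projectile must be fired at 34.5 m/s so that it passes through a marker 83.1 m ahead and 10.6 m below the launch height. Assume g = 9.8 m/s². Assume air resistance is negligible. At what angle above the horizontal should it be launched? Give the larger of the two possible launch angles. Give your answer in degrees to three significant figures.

69.6°

Trajectory: y = x tanθ − g x² (1 + tan²θ)/(2v₀²). With x = 83.1, y = −10.6, v₀ = 34.5, g = 9.80:
28.43 tan²θ − 83.1 tanθ + (17.83) = 0.
tanθ = [83.1 ± √(83.1² − 4 × 28.43 × (17.83))] / (2 × 28.43) = (83.1 ± 69.84) / 56.86, giving tanθ = 0.2331 or 2.690.
θ = 13.12° or 69.61°; the larger is 69.61°.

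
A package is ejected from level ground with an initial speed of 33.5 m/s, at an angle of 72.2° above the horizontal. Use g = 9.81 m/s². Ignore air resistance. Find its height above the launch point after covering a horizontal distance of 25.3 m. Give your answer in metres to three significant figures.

Resolve: vₓ = 33.50 cos 72.2° = 10.24 m/s and v_y0 = 33.50 sin 72.2° = 31.90 m/s.
Time to reach x = 25.3 m: t = x/vₓ = 25.3/10.24 = 2.471 s.
Height: y = v_y0 t − ½ g t² = 31.90 × 2.471 − 4.905 × 2.471² = 78.80 − 29.94 = 48.86 m.

48.9 m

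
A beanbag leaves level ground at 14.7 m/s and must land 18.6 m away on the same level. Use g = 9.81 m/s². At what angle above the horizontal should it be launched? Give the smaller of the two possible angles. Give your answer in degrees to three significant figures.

Level-ground range R = v₀² sin(2θ)/g ⇒ sin(2θ) = gR/v₀² = 9.81 × 18.6 / 14.7² = 0.8444.
2θ = 57.61° or 180° − 57.61° = 122.4°, so θ = 28.80° or 61.20°.
The smaller angle is 28.80°.

28.8°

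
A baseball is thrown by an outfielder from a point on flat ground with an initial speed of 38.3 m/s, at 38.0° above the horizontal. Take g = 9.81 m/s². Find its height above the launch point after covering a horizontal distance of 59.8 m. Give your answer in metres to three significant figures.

27.5 m

Horizontal component vₓ = 38.30 cos 38.0° = 30.18 m/s; vertical v_y0 = 38.30 sin 38.0° = 23.58 m/s.
At x = 59.8 m, t = x/vₓ = 59.8/30.18 = 1.981 s.
Height: y = v_y0 t − ½ g t² = 23.58 × 1.981 − 4.905 × 1.981² = 46.72 − 19.26 = 27.46 m.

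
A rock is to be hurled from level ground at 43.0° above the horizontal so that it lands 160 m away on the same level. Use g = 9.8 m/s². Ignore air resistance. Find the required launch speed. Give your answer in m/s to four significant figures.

Level-ground range: R = v₀² sin(2θ)/g, so v₀ = √(gR / sin 2θ).
v₀ = √(9.80 × 160 / sin 86.00°) = √(1568 / 0.9976) = √1571.8 = 39.65 m/s.

39.65 m/s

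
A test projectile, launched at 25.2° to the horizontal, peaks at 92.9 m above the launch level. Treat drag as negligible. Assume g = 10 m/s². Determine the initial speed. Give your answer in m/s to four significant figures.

101.2 m/s

At the peak v_y = 0, so v_y0 = √(2gH) = √(2 × 10.0 × 92.9) = 43.10 m/s.
v_y0 = v₀ sin θ ⇒ v₀ = 43.10 / sin 25.2° = 101.2 m/s.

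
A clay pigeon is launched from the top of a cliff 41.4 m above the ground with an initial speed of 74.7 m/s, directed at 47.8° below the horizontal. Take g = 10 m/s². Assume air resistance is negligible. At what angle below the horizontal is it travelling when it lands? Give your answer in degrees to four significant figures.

51.18°

vₓ = 74.70 cos 47.8° = 50.18 m/s; v_y0 = −55.34 m/s (downward).
Vertical motion (up positive, ground at y = 0): 5.000 t² − (−55.34) t − 41.4 = 0, so t = (−55.34 + √(55.34² + 2·10.0·41.4)) / 10.0 = (−55.34 + 62.37) / 10.0 = 0.7034 s.
At impact: v_y = v_y0 − g t = −62.37 m/s; vₓ = 50.18 m/s.
Angle below horizontal: arctan(|v_y|/vₓ) = arctan(62.37/50.18) = 51.18°.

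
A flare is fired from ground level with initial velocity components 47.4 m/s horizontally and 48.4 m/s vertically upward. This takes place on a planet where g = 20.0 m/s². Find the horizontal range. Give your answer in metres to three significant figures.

Time aloft: T = 2 v_y0 / g = 2 × 48.40 / 20.0 = 4.840 s.
Range: R = vₓ T = 47.40 × 4.840 = 229.4 m.

229 m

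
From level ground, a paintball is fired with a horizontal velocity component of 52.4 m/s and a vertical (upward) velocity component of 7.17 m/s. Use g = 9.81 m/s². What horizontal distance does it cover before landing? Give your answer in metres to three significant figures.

76.6 m

Time aloft: T = 2 v_y0 / g = 2 × 7.170 / 9.81 = 1.462 s.
Range: R = vₓ T = 52.40 × 1.462 = 76.60 m.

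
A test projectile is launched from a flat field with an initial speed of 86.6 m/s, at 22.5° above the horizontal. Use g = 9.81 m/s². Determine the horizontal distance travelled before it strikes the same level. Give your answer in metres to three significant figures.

541 m

Horizontal component vₓ = 86.60 cos 22.5° = 80.01 m/s; vertical v_y0 = 86.60 sin 22.5° = 33.14 m/s.
Flight time T = 2 v_y0 / g = 6.756 s.
Horizontal distance R = vₓ T = 80.01 × 6.756 = 540.6 m.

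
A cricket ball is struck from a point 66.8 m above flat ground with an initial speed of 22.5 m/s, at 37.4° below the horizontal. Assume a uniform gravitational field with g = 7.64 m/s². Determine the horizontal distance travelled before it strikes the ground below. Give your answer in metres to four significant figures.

49.32 m

vₓ = 22.50 cos 37.4° = 17.87 m/s; v_y0 = −13.67 m/s (downward).
Vertical motion (up positive, ground at y = 0): 3.820 t² − (−13.67) t − 66.8 = 0, so t = (−13.67 + √(13.67² + 2·7.64·66.8)) / 7.64 = (−13.67 + 34.75) / 7.64 = 2.760 s.
Horizontal distance: R = vₓ t = 17.87 × 2.760 = 49.32 m.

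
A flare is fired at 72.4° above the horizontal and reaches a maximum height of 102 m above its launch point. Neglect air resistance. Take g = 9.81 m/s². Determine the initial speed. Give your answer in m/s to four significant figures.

46.93 m/s

At the peak v_y = 0, so v_y0 = √(2gH) = √(2 × 9.81 × 102) = 44.74 m/s.
v_y0 = v₀ sin θ ⇒ v₀ = 44.74 / sin 72.4° = 46.93 m/s.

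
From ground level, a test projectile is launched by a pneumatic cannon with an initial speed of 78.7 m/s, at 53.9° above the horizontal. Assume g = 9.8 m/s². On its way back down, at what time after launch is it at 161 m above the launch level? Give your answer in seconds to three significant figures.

9.53 s

Components: vₓ = 78.70 cos 53.9° = 46.37 m/s, v_y0 = 78.70 sin 53.9° = 63.59 m/s.
Set y = v_y0 t − ½ g t² = 161: 4.900 t² − 63.59 t + 161 = 0.
Quadratic formula: t = (63.59 ± √887.94) / 9.80 = (63.59 ± 29.80) / 9.80 → t = 3.448 s or 9.529 s.
The descending-branch root is 9.529 s.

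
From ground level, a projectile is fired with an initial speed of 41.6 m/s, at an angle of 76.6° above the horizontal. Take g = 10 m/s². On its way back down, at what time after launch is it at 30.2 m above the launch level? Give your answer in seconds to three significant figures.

7.26 s

Resolve: vₓ = 41.60 cos 76.6° = 9.641 m/s and v_y0 = 41.60 sin 76.6° = 40.47 m/s.
Height y(t) = 40.47 t − 5.000 t² = 30.2 gives 5.000 t² − 40.47 t + 30.2 = 0.
Quadratic formula: t = (40.47 ± √1033.6) / 10.0 = (40.47 ± 32.15) / 10.0 → t = 0.8318 s or 7.262 s.
The descending-branch root is 7.262 s.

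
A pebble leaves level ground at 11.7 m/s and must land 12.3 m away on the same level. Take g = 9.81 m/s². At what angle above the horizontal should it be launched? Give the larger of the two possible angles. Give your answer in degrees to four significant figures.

R = v₀² sin 2θ / g gives sin 2θ = gR/v₀² = 9.81·12.3/11.7² = 0.8815.
2θ = 61.82° or 180° − 61.82° = 118.2°, so θ = 30.91° or 59.09°.
The larger angle is 59.09°.

59.09°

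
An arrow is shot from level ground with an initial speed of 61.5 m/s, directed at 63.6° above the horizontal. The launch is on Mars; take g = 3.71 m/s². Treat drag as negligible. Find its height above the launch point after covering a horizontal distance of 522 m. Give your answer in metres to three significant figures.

376 m

Horizontal component vₓ = 61.50 cos 63.6° = 27.35 m/s; vertical v_y0 = 61.50 sin 63.6° = 55.09 m/s.
Time to reach x = 522 m: t = x/vₓ = 522/27.35 = 19.09 s.
Height: y = v_y0 t − ½ g t² = 55.09 × 19.09 − 1.855 × 19.09² = 1052 − 676.0 = 375.6 m.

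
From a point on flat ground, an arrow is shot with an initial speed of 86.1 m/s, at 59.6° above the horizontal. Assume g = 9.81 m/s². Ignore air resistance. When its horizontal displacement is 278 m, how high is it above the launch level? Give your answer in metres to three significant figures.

vₓ = 86.10 cos 59.6° = 43.57 m/s; v_y0 = 86.10 sin 59.6° = 74.26 m/s.
At x = 278 m, t = x/vₓ = 278/43.57 = 6.381 s.
Height: y = v_y0 t − ½ g t² = 74.26 × 6.381 − 4.905 × 6.381² = 473.8 − 199.7 = 274.1 m.

274 m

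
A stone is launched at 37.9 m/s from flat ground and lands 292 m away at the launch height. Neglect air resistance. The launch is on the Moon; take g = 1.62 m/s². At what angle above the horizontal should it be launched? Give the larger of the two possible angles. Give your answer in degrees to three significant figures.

80.4°

R = v₀² sin 2θ / g gives sin 2θ = gR/v₀² = 1.62·292/37.9² = 0.3293.
2θ = 19.23° or 180° − 19.23° = 160.8°, so θ = 9.614° or 80.39°.
The larger angle is 80.39°.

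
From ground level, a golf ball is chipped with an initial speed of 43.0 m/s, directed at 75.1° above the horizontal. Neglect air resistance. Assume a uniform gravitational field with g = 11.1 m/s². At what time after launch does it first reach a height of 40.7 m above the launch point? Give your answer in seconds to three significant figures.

1.16 s

Horizontal component vₓ = 43.00 cos 75.1° = 11.06 m/s; vertical v_y0 = 43.00 sin 75.1° = 41.55 m/s.
Require v_y0 t − ½ g t² = 40.7, i.e. 5.550 t² − 41.55 t + 40.7 = 0.
Quadratic formula: t = (41.55 ± √823.21) / 11.1 = (41.55 ± 28.69) / 11.1 → t = 1.159 s or 6.328 s.
The first (ascending) time is 1.159 s.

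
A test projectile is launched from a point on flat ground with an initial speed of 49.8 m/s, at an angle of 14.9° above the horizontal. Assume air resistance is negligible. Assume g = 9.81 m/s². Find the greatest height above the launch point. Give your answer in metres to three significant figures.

8.36 m

Horizontal component vₓ = 49.80 cos 14.9° = 48.13 m/s; vertical v_y0 = 49.80 sin 14.9° = 12.81 m/s.
At the apex v_y = 0, so H = v_y0²/(2g) = 12.81²/19.62 = 8.357 m.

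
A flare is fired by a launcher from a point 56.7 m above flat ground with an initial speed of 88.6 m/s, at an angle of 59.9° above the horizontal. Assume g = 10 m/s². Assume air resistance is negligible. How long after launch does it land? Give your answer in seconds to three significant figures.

16.0 s

vₓ = 88.60 cos 59.9° = 44.43 m/s; v_y0 = 88.60 sin 59.9° = 76.65 m/s.
Vertical motion (up positive, ground at y = 0): 5.000 t² − (76.65) t − 56.7 = 0, so t = (76.65 + √(76.65² + 2·10.0·56.7)) / 10.0 = (76.65 + 83.72) / 10.0 = 16.04 s.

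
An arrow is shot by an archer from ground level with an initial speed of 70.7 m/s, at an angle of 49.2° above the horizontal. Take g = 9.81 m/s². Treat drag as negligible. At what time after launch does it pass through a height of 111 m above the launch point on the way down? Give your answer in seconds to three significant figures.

8.13 s

Resolve: vₓ = 70.70 cos 49.2° = 46.20 m/s and v_y0 = 70.70 sin 49.2° = 53.52 m/s.
Require v_y0 t − ½ g t² = 111, i.e. 4.905 t² − 53.52 t + 111 = 0.
Quadratic formula: t = (53.52 ± √686.52) / 9.81 = (53.52 ± 26.20) / 9.81 → t = 2.785 s or 8.127 s.
The descending-branch root is 8.127 s.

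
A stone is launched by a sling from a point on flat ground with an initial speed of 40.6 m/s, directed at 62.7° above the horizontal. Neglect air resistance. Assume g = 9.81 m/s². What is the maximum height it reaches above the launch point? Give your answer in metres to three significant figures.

66.3 m

Horizontal component vₓ = 40.60 cos 62.7° = 18.62 m/s; vertical v_y0 = 40.60 sin 62.7° = 36.08 m/s.
Peak height H = v_y0² / (2g) = 1301.6 / 19.62 = 66.34 m.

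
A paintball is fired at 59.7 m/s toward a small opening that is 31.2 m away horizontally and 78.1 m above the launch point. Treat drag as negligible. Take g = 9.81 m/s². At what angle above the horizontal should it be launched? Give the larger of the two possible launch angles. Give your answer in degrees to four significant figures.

Trajectory: y = x tanθ − g x² (1 + tan²θ)/(2v₀²). With x = 31.2, y = 78.1, v₀ = 59.7, g = 9.81:
1.340 tan²θ − 31.2 tanθ + (79.44) = 0.
tanθ = [31.2 ± √(31.2² − 4 × 1.340 × (79.44))] / (2 × 1.340) = (31.2 ± 23.40) / 2.679, giving tanθ = 2.910 or 20.38.
θ = 71.03° or 87.19°; the larger is 87.19°.

87.19°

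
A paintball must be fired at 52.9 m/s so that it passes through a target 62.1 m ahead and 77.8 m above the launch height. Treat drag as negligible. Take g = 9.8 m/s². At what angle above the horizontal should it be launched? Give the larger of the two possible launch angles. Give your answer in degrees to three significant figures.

Trajectory: y = x tanθ − g x² (1 + tan²θ)/(2v₀²). With x = 62.1, y = 77.8, v₀ = 52.9, g = 9.80:
6.753 tan²θ − 62.1 tanθ + (84.55) = 0.
tanθ = [62.1 ± √(62.1² − 4 × 6.753 × (84.55))] / (2 × 6.753) = (62.1 ± 39.66) / 13.51, giving tanθ = 1.662 or 7.535.
θ = 58.96° or 82.44°; the larger is 82.44°.

82.4°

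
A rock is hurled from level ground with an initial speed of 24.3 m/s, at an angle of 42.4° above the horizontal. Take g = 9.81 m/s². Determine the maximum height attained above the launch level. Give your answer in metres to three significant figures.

13.7 m

Horizontal component vₓ = 24.30 cos 42.4° = 17.94 m/s; vertical v_y0 = 24.30 sin 42.4° = 16.39 m/s.
Maximum height: H = v_y0² / (2g) = 16.39² / (2 × 9.81) = 13.68 m.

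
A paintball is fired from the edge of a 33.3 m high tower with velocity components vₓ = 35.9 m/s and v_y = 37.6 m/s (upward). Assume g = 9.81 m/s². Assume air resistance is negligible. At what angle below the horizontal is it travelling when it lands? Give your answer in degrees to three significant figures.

51.7°

With up positive and y = 0 at the ground: y(t) = 33.3 + (37.60) t − 4.905 t². Setting y = 0 and taking the positive root: t = [37.60 + √(37.60² + 2·9.81·33.3)] / 9.81 = (37.60 + 45.47) / 9.81 = 8.467 s.
At impact: v_y = v_y0 − g t = −45.47 m/s; vₓ = 35.90 m/s.
Angle below horizontal: arctan(|v_y|/vₓ) = arctan(45.47/35.90) = 51.70°.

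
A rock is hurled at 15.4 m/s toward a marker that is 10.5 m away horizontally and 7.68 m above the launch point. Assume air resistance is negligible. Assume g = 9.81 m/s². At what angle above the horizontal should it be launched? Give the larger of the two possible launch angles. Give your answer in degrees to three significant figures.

Trajectory: y = x tanθ − g x² (1 + tan²θ)/(2v₀²). With x = 10.5, y = 7.68, v₀ = 15.4, g = 9.81:
2.280 tan²θ − 10.5 tanθ + (9.960) = 0.
tanθ = [10.5 ± √(10.5² − 4 × 2.280 × (9.960))] / (2 × 2.280) = (10.5 ± 4.405) / 4.560, giving tanθ = 1.336 or 3.268.
θ = 53.20° or 72.99°; the larger is 72.99°.

73.0°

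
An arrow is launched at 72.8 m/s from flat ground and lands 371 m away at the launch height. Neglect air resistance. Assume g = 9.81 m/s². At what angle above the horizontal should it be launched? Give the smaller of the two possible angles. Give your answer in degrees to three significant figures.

R = v₀² sin 2θ / g gives sin 2θ = gR/v₀² = 9.81·371/72.8² = 0.6867.
2θ = 43.37° or 180° − 43.37° = 136.6°, so θ = 21.69° or 68.31°.
The smaller angle is 21.69°.

21.7°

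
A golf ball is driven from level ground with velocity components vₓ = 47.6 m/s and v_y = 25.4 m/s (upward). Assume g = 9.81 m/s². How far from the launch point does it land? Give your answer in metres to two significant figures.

Time aloft: T = 2 v_y0 / g = 2 × 25.40 / 9.81 = 5.178 s.
Range: R = vₓ T = 47.60 × 5.178 = 246.5 m.

250 m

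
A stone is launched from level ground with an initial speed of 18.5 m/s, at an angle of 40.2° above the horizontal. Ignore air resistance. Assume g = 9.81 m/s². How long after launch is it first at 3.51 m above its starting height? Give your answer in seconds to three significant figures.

0.342 s

Resolve: vₓ = 18.50 cos 40.2° = 14.13 m/s and v_y0 = 18.50 sin 40.2° = 11.94 m/s.
Require v_y0 t − ½ g t² = 3.51, i.e. 4.905 t² − 11.94 t + 3.51 = 0.
Quadratic formula: t = (11.94 ± √73.720) / 9.81 = (11.94 ± 8.586) / 9.81 → t = 0.3420 s or 2.092 s.
The first (ascending) time is 0.3420 s.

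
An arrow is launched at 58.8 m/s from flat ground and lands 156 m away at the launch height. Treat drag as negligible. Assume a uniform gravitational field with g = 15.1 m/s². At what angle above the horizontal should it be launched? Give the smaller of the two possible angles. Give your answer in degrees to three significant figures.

R = v₀² sin 2θ / g gives sin 2θ = gR/v₀² = 15.1·156/58.8² = 0.6813.
2θ = 42.95° or 180° − 42.95° = 137.1°, so θ = 21.47° or 68.53°.
The smaller angle is 21.47°.

21.5°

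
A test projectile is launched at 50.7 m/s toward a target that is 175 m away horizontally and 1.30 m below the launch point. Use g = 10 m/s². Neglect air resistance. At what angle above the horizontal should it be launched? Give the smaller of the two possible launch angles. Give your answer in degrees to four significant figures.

20.95°

Trajectory: y = x tanθ − g x² (1 + tan²θ)/(2v₀²). With x = 175, y = −1.30, v₀ = 50.7, g = 10.0:
59.57 tan²θ − 175 tanθ + (58.27) = 0.
tanθ = [175 ± √(175² − 4 × 59.57 × (58.27))] / (2 × 59.57) = (175 ± 129.4) / 119.1, giving tanθ = 0.3829 or 2.555.
θ = 20.95° or 68.62°; the smaller is 20.95°.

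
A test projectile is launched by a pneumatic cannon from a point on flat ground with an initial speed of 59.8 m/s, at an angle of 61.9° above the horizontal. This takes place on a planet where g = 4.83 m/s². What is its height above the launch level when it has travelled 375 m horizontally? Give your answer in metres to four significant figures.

Horizontal component vₓ = 59.80 cos 61.9° = 28.17 m/s; vertical v_y0 = 59.80 sin 61.9° = 52.75 m/s.
Time to reach x = 375 m: t = x/vₓ = 375/28.17 = 13.31 s.
Height: y = v_y0 t − ½ g t² = 52.75 × 13.31 − 2.415 × 13.31² = 702.3 − 428.1 = 274.2 m.

274.2 m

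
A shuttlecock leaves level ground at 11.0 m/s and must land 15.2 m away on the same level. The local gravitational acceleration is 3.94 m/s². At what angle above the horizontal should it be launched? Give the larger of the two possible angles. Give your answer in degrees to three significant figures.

75.2°

R = v₀² sin 2θ / g gives sin 2θ = gR/v₀² = 3.94·15.2/11.0² = 0.4949.
2θ = 29.67° or 180° − 29.67° = 150.3°, so θ = 14.83° or 75.17°.
The larger angle is 75.17°.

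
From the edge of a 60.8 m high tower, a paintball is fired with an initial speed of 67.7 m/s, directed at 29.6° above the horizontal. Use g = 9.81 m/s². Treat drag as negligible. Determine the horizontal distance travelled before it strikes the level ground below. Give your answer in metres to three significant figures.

Horizontal component vₓ = 67.70 cos 29.6° = 58.86 m/s; vertical v_y0 = 67.70 sin 29.6° = 33.44 m/s.
The projectile lands when y = 60.8 + (33.44) t − ½·9.81·t² = 0. Positive root: t = (33.44 + √(33.44² + 2·9.81·60.8)) / 9.81 = (33.44 + 48.07) / 9.81 = 8.309 s.
Horizontal distance: R = vₓ t = 58.86 × 8.309 = 489.1 m.

489 m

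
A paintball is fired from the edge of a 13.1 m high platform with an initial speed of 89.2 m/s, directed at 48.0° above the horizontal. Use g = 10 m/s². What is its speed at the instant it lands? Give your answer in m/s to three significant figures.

Components: vₓ = 89.20 cos 48.0° = 59.69 m/s, v_y0 = 89.20 sin 48.0° = 66.29 m/s.
Vertical motion (up positive, ground at y = 0): 5.000 t² − (66.29) t − 13.1 = 0, so t = (66.29 + √(66.29² + 2·10.0·13.1)) / 10.0 = (66.29 + 68.24) / 10.0 = 13.45 s.
Vertical velocity at impact: v_y = v_y0 − g t = 66.29 − 10.0 × 13.45 = −68.24 m/s.
Speed: |v| = √(vₓ² + v_y²) = √(59.69² + 68.24²) = 90.66 m/s.

90.7 m/s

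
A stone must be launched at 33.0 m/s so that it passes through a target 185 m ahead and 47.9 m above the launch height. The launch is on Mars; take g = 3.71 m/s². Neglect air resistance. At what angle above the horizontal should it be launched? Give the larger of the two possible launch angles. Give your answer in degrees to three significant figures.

Trajectory: y = x tanθ − g x² (1 + tan²θ)/(2v₀²). With x = 185, y = 47.9, v₀ = 33.0, g = 3.71:
58.30 tan²θ − 185 tanθ + (106.2) = 0.
tanθ = [185 ± √(185² − 4 × 58.30 × (106.2))] / (2 × 58.30) = (185 ± 97.26) / 116.6, giving tanθ = 0.7525 or 2.421.
θ = 36.96° or 67.56°; the larger is 67.56°.

67.6°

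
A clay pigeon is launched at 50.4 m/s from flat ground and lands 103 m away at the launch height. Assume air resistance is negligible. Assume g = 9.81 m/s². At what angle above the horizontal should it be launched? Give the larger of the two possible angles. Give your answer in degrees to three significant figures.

78.3°

From R = (v₀²/g) sin 2θ: sin 2θ = 9.81 × 103 / 2540.2 = 0.3978.
2θ = 23.44° or 180° − 23.44° = 156.6°, so θ = 11.72° or 78.28°.
The larger angle is 78.28°.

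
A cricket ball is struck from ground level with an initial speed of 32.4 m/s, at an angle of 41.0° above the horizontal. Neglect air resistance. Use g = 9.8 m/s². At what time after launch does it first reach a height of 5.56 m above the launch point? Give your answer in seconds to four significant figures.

Resolve: vₓ = 32.40 cos 41.0° = 24.45 m/s and v_y0 = 32.40 sin 41.0° = 21.26 m/s.
Height y(t) = 21.26 t − 4.900 t² = 5.56 gives 4.900 t² − 21.26 t + 5.56 = 0.
t = [21.26 ± √(21.26² − 2·9.80·5.56)] / 9.80 = (21.26 ± 18.52) / 9.80, so t = 0.2796 s or t = 4.058 s.
The first (ascending) time is 0.2796 s.

0.2796 s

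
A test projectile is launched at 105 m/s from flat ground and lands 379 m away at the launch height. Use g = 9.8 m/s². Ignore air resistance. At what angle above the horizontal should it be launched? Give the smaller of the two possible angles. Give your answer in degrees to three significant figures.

From R = (v₀²/g) sin 2θ: sin 2θ = 9.80 × 379 / 11025 = 0.3369.
2θ = 19.69° or 180° − 19.69° = 160.3°, so θ = 9.844° or 80.16°.
The smaller angle is 9.844°.

9.84°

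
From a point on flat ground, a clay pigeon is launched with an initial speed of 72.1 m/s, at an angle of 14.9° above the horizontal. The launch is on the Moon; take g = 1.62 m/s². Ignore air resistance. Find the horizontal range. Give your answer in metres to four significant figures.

1595 m

Horizontal component vₓ = 72.10 cos 14.9° = 69.68 m/s; vertical v_y0 = 72.10 sin 14.9° = 18.54 m/s.
Flight time T = 2 v_y0 / g = 22.89 s.
Range: R = vₓ T = 69.68 × 22.89 = 1595 m.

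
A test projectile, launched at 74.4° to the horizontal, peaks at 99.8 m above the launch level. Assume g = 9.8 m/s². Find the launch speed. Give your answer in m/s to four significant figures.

At the peak v_y = 0, so v_y0 = √(2gH) = √(2 × 9.80 × 99.8) = 44.23 m/s.
v_y0 = v₀ sin θ ⇒ v₀ = 44.23 / sin 74.4° = 45.92 m/s.

45.92 m/s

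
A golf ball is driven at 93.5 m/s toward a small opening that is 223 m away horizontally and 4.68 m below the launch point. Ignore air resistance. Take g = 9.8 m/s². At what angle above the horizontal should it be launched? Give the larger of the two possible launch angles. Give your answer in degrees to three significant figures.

82.8°

Trajectory: y = x tanθ − g x² (1 + tan²θ)/(2v₀²). With x = 223, y = −4.68, v₀ = 93.5, g = 9.80:
27.87 tan²θ − 223 tanθ + (23.19) = 0.
tanθ = [223 ± √(223² − 4 × 27.87 × (23.19))] / (2 × 27.87) = (223 ± 217.1) / 55.75, giving tanθ = 0.1054 or 7.895.
θ = 6.016° or 82.78°; the larger is 82.78°.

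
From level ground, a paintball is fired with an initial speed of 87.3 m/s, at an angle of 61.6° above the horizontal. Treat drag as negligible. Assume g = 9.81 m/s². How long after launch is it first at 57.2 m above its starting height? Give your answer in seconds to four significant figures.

Components: vₓ = 87.30 cos 61.6° = 41.52 m/s, v_y0 = 87.30 sin 61.6° = 76.79 m/s.
Height y(t) = 76.79 t − 4.905 t² = 57.2 gives 4.905 t² − 76.79 t + 57.2 = 0.
Quadratic formula: t = (76.79 ± √4775.0) / 9.81 = (76.79 ± 69.10) / 9.81 → t = 0.7841 s or 14.87 s.
The first (ascending) time is 0.7841 s.

0.7841 s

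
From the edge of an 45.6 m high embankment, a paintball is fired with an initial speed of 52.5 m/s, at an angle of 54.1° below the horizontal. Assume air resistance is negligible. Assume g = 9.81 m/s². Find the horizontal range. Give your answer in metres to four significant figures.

29.70 m

Horizontal component vₓ = 52.50 cos 54.1° = 30.78 m/s; vertical v_y0 = −42.53 m/s (downward).
With up positive and y = 0 at the ground: y(t) = 45.6 + (−42.53) t − 4.905 t². Setting y = 0 and taking the positive root: t = [−42.53 + √(42.53² + 2·9.81·45.6)] / 9.81 = (−42.53 + 51.99) / 9.81 = 0.9649 s.
Horizontal distance: R = vₓ t = 30.78 × 0.9649 = 29.70 m.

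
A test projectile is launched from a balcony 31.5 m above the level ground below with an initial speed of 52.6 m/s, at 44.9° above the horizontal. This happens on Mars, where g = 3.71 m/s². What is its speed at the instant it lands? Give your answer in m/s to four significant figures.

Resolve: vₓ = 52.60 cos 44.9° = 37.26 m/s and v_y0 = 52.60 sin 44.9° = 37.13 m/s.
The projectile lands when y = 31.5 + (37.13) t − ½·3.71·t² = 0. Positive root: t = (37.13 + √(37.13² + 2·3.71·31.5)) / 3.71 = (37.13 + 40.15) / 3.71 = 20.83 s.
Vertical velocity at impact: v_y = v_y0 − g t = 37.13 − 3.71 × 20.83 = −40.15 m/s.
Speed: |v| = √(vₓ² + v_y²) = √(37.26² + 40.15²) = 54.78 m/s.

54.78 m/s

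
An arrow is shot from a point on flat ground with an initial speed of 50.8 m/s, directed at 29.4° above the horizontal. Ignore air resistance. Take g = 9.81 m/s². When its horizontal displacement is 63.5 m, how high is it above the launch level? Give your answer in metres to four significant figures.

vₓ = 50.80 cos 29.4° = 44.26 m/s; v_y0 = 50.80 sin 29.4° = 24.94 m/s.
Time to reach x = 63.5 m: t = x/vₓ = 63.5/44.26 = 1.435 s.
Height: y = v_y0 t − ½ g t² = 24.94 × 1.435 − 4.905 × 1.435² = 35.78 − 10.10 = 25.68 m.

25.68 m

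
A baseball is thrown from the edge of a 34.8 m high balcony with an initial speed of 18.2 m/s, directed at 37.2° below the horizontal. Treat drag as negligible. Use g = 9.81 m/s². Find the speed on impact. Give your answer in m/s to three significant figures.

vₓ = 18.20 cos 37.2° = 14.50 m/s; v_y0 = −11.00 m/s (downward).
Vertical motion (up positive, ground at y = 0): 4.905 t² − (−11.00) t − 34.8 = 0, so t = (−11.00 + √(11.00² + 2·9.81·34.8)) / 9.81 = (−11.00 + 28.35) / 9.81 = 1.768 s.
Vertical velocity at impact: v_y = v_y0 − g t = −11.00 − 9.81 × 1.768 = −28.35 m/s.
Speed: |v| = √(vₓ² + v_y²) = √(14.50² + 28.35²) = 31.84 m/s.

31.8 m/s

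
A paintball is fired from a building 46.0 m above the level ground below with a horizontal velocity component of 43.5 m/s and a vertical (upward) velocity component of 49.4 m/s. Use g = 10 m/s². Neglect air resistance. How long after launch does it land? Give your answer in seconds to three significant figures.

Vertical motion (up positive, ground at y = 0): 5.000 t² − (49.40) t − 46.0 = 0, so t = (49.40 + √(49.40² + 2·10.0·46.0)) / 10.0 = (49.40 + 57.97) / 10.0 = 10.74 s.

10.7 s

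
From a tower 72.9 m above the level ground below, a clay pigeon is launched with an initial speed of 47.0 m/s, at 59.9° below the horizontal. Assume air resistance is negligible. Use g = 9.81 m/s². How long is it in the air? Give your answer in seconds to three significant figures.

Horizontal component vₓ = 47.00 cos 59.9° = 23.57 m/s; vertical v_y0 = −40.66 m/s (downward).
The projectile lands when y = 72.9 + (−40.66) t − ½·9.81·t² = 0. Positive root: t = (−40.66 + √(40.66² + 2·9.81·72.9)) / 9.81 = (−40.66 + 55.53) / 9.81 = 1.516 s.

1.52 s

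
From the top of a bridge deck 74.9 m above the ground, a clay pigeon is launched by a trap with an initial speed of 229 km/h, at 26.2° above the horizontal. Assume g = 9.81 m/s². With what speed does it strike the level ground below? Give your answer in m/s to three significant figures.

74.3 m/s

Convert: 229 km/h = 229/3.6 = 63.61 m/s.
Components: vₓ = 63.61 cos 26.2° = 57.08 m/s, v_y0 = 63.61 sin 26.2° = 28.08 m/s.
Vertical motion (up positive, ground at y = 0): 4.905 t² − (28.08) t − 74.9 = 0, so t = (28.08 + √(28.08² + 2·9.81·74.9)) / 9.81 = (28.08 + 47.52) / 9.81 = 7.707 s.
Vertical velocity at impact: v_y = v_y0 − g t = 28.08 − 9.81 × 7.707 = −47.52 m/s.
Speed: |v| = √(vₓ² + v_y²) = √(57.08² + 47.52²) = 74.27 m/s.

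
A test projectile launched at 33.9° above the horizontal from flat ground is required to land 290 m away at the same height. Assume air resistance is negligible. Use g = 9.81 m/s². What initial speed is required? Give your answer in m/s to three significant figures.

From R = (v₀² / g) sin 2θ: v₀ = √(gR / sin 2θ).
v₀ = √(9.81 × 290 / sin 67.80°) = √(2845 / 0.9259) = √3072.7 = 55.43 m/s.

55.4 m/s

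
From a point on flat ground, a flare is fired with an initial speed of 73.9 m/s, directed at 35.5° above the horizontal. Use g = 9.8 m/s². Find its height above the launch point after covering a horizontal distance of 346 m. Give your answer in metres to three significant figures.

Components: vₓ = 73.90 cos 35.5° = 60.16 m/s, v_y0 = 73.90 sin 35.5° = 42.91 m/s.
At x = 346 m, t = x/vₓ = 346/60.16 = 5.751 s.
Height: y = v_y0 t − ½ g t² = 42.91 × 5.751 − 4.900 × 5.751² = 246.8 − 162.1 = 84.74 m.

84.7 m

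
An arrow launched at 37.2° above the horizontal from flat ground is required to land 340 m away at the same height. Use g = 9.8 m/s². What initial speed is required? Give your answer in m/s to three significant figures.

58.8 m/s

On level ground R = v₀² sin 2θ / g ⇒ v₀ = √(gR / sin 2θ).
v₀ = √(9.80 × 340 / sin 74.40°) = √(3332 / 0.9632) = √3459.4 = 58.82 m/s.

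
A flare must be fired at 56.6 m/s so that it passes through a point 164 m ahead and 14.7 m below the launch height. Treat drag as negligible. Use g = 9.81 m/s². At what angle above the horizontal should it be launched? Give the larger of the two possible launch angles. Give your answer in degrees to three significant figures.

Trajectory: y = x tanθ − g x² (1 + tan²θ)/(2v₀²). With x = 164, y = −14.7, v₀ = 56.6, g = 9.81:
41.18 tan²θ − 164 tanθ + (26.48) = 0.
tanθ = [164 ± √(164² − 4 × 41.18 × (26.48))] / (2 × 41.18) = (164 ± 150.1) / 82.36, giving tanθ = 0.1686 or 3.814.
θ = 9.570° or 75.31°; the larger is 75.31°.

75.3°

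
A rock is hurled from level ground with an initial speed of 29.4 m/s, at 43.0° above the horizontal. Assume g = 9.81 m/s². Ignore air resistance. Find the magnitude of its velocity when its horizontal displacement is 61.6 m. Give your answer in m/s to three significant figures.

23.0 m/s

Horizontal component vₓ = 29.40 cos 43.0° = 21.50 m/s; vertical v_y0 = 29.40 sin 43.0° = 20.05 m/s.
At x = 61.6 m, t = x/vₓ = 61.6/21.50 = 2.865 s.
Vertical velocity there: v_y = v_y0 − g t = 20.05 − 9.81 × 2.865 = −8.054 m/s.
Speed: √(vₓ² + v_y²) = √(21.50² + 8.054²) = 22.96 m/s.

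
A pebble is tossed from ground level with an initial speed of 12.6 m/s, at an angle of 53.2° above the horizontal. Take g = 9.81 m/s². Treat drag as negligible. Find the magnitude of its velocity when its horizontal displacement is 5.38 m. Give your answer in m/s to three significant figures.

8.16 m/s

Horizontal component vₓ = 12.60 cos 53.2° = 7.548 m/s; vertical v_y0 = 12.60 sin 53.2° = 10.09 m/s.
x = vₓ t ⇒ t = 5.38/7.548 = 0.7128 s.
Vertical velocity there: v_y = v_y0 − g t = 10.09 − 9.81 × 0.7128 = 3.097 m/s.
Speed: √(vₓ² + v_y²) = √(7.548² + 3.097²) = 8.158 m/s.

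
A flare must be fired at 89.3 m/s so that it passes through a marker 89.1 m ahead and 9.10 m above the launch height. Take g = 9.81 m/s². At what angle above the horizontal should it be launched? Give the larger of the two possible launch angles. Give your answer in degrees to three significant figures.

Trajectory: y = x tanθ − g x² (1 + tan²θ)/(2v₀²). With x = 89.1, y = 9.10, v₀ = 89.3, g = 9.81:
4.883 tan²θ − 89.1 tanθ + (13.98) = 0.
tanθ = [89.1 ± √(89.1² − 4 × 4.883 × (13.98))] / (2 × 4.883) = (89.1 ± 87.55) / 9.766, giving tanθ = 0.1583 or 18.09.
θ = 8.996° or 86.84°; the larger is 86.84°.

86.8°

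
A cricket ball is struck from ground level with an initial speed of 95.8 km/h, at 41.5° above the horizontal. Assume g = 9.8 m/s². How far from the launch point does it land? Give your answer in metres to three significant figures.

71.7 m

Convert: 95.8 km/h = 95.8/3.6 = 26.61 m/s.
Resolve: vₓ = 26.61 cos 41.5° = 19.93 m/s and v_y0 = 26.61 sin 41.5° = 17.63 m/s.
Flight time T = 2 v_y0 / g = 3.599 s.
Horizontal distance R = vₓ T = 19.93 × 3.599 = 71.72 m.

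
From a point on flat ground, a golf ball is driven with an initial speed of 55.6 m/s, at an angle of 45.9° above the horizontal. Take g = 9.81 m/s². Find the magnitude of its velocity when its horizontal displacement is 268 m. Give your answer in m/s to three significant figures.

47.8 m/s

Components: vₓ = 55.60 cos 45.9° = 38.69 m/s, v_y0 = 55.60 sin 45.9° = 39.93 m/s.
At x = 268 m, t = x/vₓ = 268/38.69 = 6.926 s.
Vertical velocity there: v_y = v_y0 − g t = 39.93 − 9.81 × 6.926 = −28.02 m/s.
Speed: √(vₓ² + v_y²) = √(38.69² + 28.02²) = 47.77 m/s.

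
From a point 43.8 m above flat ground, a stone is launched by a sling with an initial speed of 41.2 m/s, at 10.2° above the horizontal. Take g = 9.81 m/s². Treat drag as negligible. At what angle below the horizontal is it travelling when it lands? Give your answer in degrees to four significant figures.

Components: vₓ = 41.20 cos 10.2° = 40.55 m/s, v_y0 = 41.20 sin 10.2° = 7.296 m/s.
With up positive and y = 0 at the ground: y(t) = 43.8 + (7.296) t − 4.905 t². Setting y = 0 and taking the positive root: t = [7.296 + √(7.296² + 2·9.81·43.8)] / 9.81 = (7.296 + 30.21) / 9.81 = 3.823 s.
At impact: v_y = v_y0 − g t = −30.21 m/s; vₓ = 40.55 m/s.
Angle below horizontal: arctan(|v_y|/vₓ) = arctan(30.21/40.55) = 36.69°.

36.69°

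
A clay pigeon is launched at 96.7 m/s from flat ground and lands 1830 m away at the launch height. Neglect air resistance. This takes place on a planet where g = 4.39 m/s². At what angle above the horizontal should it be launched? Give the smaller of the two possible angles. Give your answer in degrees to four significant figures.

29.61°

R = v₀² sin 2θ / g gives sin 2θ = gR/v₀² = 4.39·1830/96.7² = 0.8591.
2θ = 59.22° or 180° − 59.22° = 120.8°, so θ = 29.61° or 60.39°.
The smaller angle is 29.61°.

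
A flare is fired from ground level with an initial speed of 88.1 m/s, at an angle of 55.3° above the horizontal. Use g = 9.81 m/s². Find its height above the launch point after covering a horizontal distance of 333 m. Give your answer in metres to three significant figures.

265 m

Horizontal component vₓ = 88.10 cos 55.3° = 50.15 m/s; vertical v_y0 = 88.10 sin 55.3° = 72.43 m/s.
x = vₓ t ⇒ t = 333/50.15 = 6.640 s.
Height: y = v_y0 t − ½ g t² = 72.43 × 6.640 − 4.905 × 6.640² = 480.9 − 216.2 = 264.7 m.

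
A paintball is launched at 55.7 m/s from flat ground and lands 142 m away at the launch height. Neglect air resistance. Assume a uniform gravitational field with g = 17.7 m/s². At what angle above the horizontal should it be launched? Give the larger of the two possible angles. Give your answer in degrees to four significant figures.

From R = (v₀²/g) sin 2θ: sin 2θ = 17.7 × 142 / 3102.5 = 0.8101.
2θ = 54.11° or 180° − 54.11° = 125.9°, so θ = 27.05° or 62.95°.
The larger angle is 62.95°.

62.95°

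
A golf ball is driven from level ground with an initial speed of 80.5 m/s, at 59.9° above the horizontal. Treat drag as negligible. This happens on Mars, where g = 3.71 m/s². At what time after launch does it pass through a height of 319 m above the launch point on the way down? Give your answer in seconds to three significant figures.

32.2 s

vₓ = 80.50 cos 59.9° = 40.37 m/s; v_y0 = 80.50 sin 59.9° = 69.64 m/s.
Height y(t) = 69.64 t − 1.855 t² = 319 gives 1.855 t² − 69.64 t + 319 = 0.
Quadratic formula: t = (69.64 ± √2483.4) / 3.71 = (69.64 ± 49.83) / 3.71 → t = 5.340 s or 32.20 s.
The descending-branch root is 32.20 s.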